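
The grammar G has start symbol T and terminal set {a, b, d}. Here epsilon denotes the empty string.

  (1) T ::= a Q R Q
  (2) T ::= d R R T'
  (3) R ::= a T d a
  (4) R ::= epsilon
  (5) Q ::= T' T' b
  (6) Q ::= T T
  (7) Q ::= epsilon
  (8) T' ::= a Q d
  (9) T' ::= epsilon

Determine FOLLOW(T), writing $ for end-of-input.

FIRST(T): from T::=a Q R Q we get {a}; from T::=d R R T' we get {d}. So FIRST(T) = {a, d}.
FIRST(R): from R::=a T d a we get {a}; from R::=epsilon we get {epsilon}. So FIRST(R) = {epsilon, a}.
FIRST(T'): from T'::=a Q d we get {a}; from T'::=epsilon we get {epsilon}. So FIRST(T') = {epsilon, a}.
FIRST(Q): from Q::=T' T' b we get {a, b}; from Q::=T T we get {a, d}; from Q::=epsilon we get {epsilon}. So FIRST(Q) = {epsilon, a, b, d}.
FOLLOW(T) includes $ since T is the start symbol.
FOLLOW(T): in R::=a T d a, T is followed by d a with FIRST {d}; in Q::=T T (occurrence 1), T is followed by T with FIRST {a, d}; in Q::=T T (occurrence 2), the suffix after T is empty, so FOLLOW(T) ⊇ FOLLOW(Q) = {$, a, b, d}. Thus FOLLOW(T) = {$, a, b, d}.
FOLLOW(R): in T::=a Q R Q, R is followed by Q with FIRST {epsilon, a, b, d}; in T::=a Q R Q, the suffix after R is nullable, so FOLLOW(R) ⊇ FOLLOW(T) = {$, a, b, d}; in T::=d R R T' (occurrence 1), R is followed by R T' with FIRST {epsilon, a}; in T::=d R R T' (occurrence 1), the suffix after R is nullable, so FOLLOW(R) ⊇ FOLLOW(T) = {$, a, b, d}; in T::=d R R T' (occurrence 2), R is followed by T' with FIRST {epsilon, a}; in T::=d R R T' (occurrence 2), the suffix after R is nullable, so FOLLOW(R) ⊇ FOLLOW(T) = {$, a, b, d}. Thus FOLLOW(R) = {$, a, b, d}.
FOLLOW(Q): in T::=a Q R Q (occurrence 1), Q is followed by R Q with FIRST {epsilon, a, b, d}; in T::=a Q R Q (occurrence 1), the suffix after Q is nullable, so FOLLOW(Q) ⊇ FOLLOW(T) = {$, a, b, d}; in T::=a Q R Q (occurrence 2), the suffix after Q is empty, so FOLLOW(Q) ⊇ FOLLOW(T) = {$, a, b, d}; in T'::=a Q d, Q is followed by d with FIRST {d}. Thus FOLLOW(Q) = {$, a, b, d}.
FOLLOW(T'): in T::=d R R T', the suffix after T' is empty, so FOLLOW(T') ⊇ FOLLOW(T) = {$, a, b, d}; in Q::=T' T' b (occurrence 1), T' is followed by T' b with FIRST {a, b}; in Q::=T' T' b (occurrence 2), T' is followed by b with FIRST {b}. Thus FOLLOW(T') = {$, a, b, d}.

{$, a, b, d}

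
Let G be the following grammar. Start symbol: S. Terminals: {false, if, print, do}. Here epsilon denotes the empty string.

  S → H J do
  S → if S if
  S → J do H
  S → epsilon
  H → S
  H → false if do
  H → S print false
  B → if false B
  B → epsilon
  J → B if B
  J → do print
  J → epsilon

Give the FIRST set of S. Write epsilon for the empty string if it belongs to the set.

FIRST(B) = {epsilon, if}
FIRST(J) = {epsilon, do, if}  (via B if B)
FIRST(S) = {epsilon, do, false, if, print}  (via H J do, J do H)
FIRST(H) = {epsilon, do, false, if, print}  (via S, S print false)

{epsilon, do, false, if, print}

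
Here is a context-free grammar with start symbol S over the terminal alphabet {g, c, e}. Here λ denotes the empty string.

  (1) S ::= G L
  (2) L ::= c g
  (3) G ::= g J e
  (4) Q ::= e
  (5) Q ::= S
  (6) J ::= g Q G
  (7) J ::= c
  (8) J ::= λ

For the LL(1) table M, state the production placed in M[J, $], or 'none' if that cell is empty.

FIRST(L): from L::=c g we get {c}. So FIRST(L) = {c}.
FIRST(G): from G::=g J e we get {g}. So FIRST(G) = {g}.
FIRST(J): from J::=g Q G we get {g}; from J::=c we get {c}; from J::=λ we get {λ}. So FIRST(J) = {λ, c, g}.
FIRST(S): from S::=G L we get {g}. So FIRST(S) = {g}.
FIRST(Q): from Q::=e we get {e}; from Q::=S we get {g}. So FIRST(Q) = {e, g}.
FOLLOW(S) includes $ since S is the start symbol.
FOLLOW(J): in G::=g J e, J is followed by e with FIRST {e}. Thus FOLLOW(J) = {e}.
For J ::= g Q G: FIRST(g Q G) = {g}, so it goes in M[J, t] for t ∈ {g}.
For J ::= c: FIRST(c) = {c}, so it goes in M[J, t] for t ∈ {c}.
For J ::= λ: FIRST(λ) = {λ}, so it goes in M[J, t] for t ∈ {}; since λ ∈ FIRST, also for every t ∈ FOLLOW(J) = {e}.
None of these place a production in M[J, $].

none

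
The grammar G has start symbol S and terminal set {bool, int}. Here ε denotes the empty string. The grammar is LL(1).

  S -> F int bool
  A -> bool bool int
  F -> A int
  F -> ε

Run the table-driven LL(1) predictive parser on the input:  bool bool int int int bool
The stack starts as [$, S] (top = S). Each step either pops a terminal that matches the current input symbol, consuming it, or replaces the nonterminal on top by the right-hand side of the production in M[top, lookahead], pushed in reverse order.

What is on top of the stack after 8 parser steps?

step 1: stack=$ S  input=bool bool int int int bool $  — expand S -> F int bool
step 2: stack=$ bool int F  input=bool bool int int int bool $  — expand F -> A int
step 3: stack=$ bool int int A  input=bool bool int int int bool $  — expand A -> bool bool int
step 4: stack=$ bool int int int bool bool  input=bool bool int int int bool $  — match bool
step 5: stack=$ bool int int int bool  input=bool int int int bool $  — match bool
step 6: stack=$ bool int int int  input=int int int bool $  — match int
step 7: stack=$ bool int int  input=int int bool $  — match int
step 8: stack=$ bool int  input=int bool $  — match int
Stack after step 8: $ bool (top = bool).

bool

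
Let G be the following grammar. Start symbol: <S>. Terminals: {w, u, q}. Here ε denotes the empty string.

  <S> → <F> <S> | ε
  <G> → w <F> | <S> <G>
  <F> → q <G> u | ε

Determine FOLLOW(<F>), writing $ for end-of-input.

FIRST(<F>) = {ε, q}
FIRST(<S>) = {ε, q}  (via <F> <S>)
FIRST(<G>) = {q, w}  (via <S> <G>)
FOLLOW(<S>) includes $ since <S> is the start symbol.
FOLLOW(<S>): in <S>→<F> <S>, the suffix after <S> is empty (adds nothing new); in <G>→<S> <G>, <S> is followed by <G> with FIRST {q, w}. Thus FOLLOW(<S>) = {$, q, w}.
FOLLOW(<G>): in <G>→<S> <G>, the suffix after <G> is empty (adds nothing new); in <F>→q <G> u, <G> is followed by u with FIRST {u}. Thus FOLLOW(<G>) = {u}.
FOLLOW(<F>): in <S>→<F> <S>, <F> is followed by <S> with FIRST {ε, q}; in <S>→<F> <S>, the suffix after <F> is nullable, so FOLLOW(<F>) ⊇ FOLLOW(<S>) = {$, q, w}; in <G>→w <F>, the suffix after <F> is empty, so FOLLOW(<F>) ⊇ FOLLOW(<G>) = {u}. Thus FOLLOW(<F>) = {$, q, u, w}.

{$, q, u, w}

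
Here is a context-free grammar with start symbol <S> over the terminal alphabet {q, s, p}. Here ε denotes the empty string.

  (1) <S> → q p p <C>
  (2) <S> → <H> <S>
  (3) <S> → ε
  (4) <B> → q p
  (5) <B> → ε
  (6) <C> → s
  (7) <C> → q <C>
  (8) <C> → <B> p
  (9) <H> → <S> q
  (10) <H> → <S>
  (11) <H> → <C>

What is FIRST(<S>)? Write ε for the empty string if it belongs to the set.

FIRST(<B>): from <B>→q p we get {q}; from <B>→ε we get {ε}. So FIRST(<B>) = {ε, q}.
FIRST(<C>): from <C>→s we get {s}; from <C>→q <C> we get {q}; from <C>→<B> p we get {p, q}. So FIRST(<C>) = {p, q, s}.
FIRST(<S>): from <S>→q p p <C> we get {q}; from <S>→<H> <S> we get {ε, p, q, s}; from <S>→ε we get {ε}. So FIRST(<S>) = {ε, p, q, s}.
FIRST(<H>): from <H>→<S> q we get {p, q, s}; from <H>→<S> we get {ε, p, q, s}; from <H>→<C> we get {p, q, s}. So FIRST(<H>) = {ε, p, q, s}.

{ε, p, q, s}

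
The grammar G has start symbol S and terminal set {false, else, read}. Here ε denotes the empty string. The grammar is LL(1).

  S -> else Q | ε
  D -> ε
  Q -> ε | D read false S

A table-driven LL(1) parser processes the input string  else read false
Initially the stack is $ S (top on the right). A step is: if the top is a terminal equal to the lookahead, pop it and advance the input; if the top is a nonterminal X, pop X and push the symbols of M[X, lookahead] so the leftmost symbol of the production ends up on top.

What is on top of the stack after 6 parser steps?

step 1: stack=$ S  input=else read false $  — expand S -> else Q
step 2: stack=$ Q else  input=else read false $  — match else
step 3: stack=$ Q  input=read false $  — expand Q -> D read false S
step 4: stack=$ S false read D  input=read false $  — expand D -> ε
step 5: stack=$ S false read  input=read false $  — match read
step 6: stack=$ S false  input=false $  — match false
Stack after step 6: $ S (top = S).

S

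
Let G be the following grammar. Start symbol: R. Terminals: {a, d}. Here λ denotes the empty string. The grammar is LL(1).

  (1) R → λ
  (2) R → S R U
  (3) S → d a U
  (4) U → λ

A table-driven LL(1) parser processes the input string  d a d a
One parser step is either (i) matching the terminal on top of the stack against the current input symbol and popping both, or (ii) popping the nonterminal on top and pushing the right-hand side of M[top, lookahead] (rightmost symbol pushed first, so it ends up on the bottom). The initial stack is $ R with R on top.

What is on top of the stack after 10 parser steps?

step 1: stack=$ R  input=d a d a $  — expand R → S R U
step 2: stack=$ U R S  input=d a d a $  — expand S → d a U
step 3: stack=$ U R U a d  input=d a d a $  — match d
step 4: stack=$ U R U a  input=a d a $  — match a
step 5: stack=$ U R U  input=d a $  — expand U → λ
step 6: stack=$ U R  input=d a $  — expand R → S R U
step 7: stack=$ U U R S  input=d a $  — expand S → d a U
step 8: stack=$ U U R U a d  input=d a $  — match d
step 9: stack=$ U U R U a  input=a $  — match a
step 10: stack=$ U U R U  input=$  — expand U → λ
Stack after step 10: $ U U R (top = R).

R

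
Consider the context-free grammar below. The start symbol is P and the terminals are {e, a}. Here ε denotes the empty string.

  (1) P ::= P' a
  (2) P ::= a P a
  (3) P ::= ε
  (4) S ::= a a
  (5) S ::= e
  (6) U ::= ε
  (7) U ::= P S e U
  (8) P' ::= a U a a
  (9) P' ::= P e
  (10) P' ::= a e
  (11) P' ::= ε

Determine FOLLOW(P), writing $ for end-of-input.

FIRST(S) = {a, e}
FIRST(P) = {ε, a, e}  (via P' a)
FIRST(U) = {ε, a, e}  (via P S e U)
FIRST(P') = {ε, a, e}  (via P e)
FOLLOW(P) includes $ since P is the start symbol.
FOLLOW(P): in P::=a P a, P is followed by a with FIRST {a}; in U::=P S e U, P is followed by S e U with FIRST {a, e}; in P'::=P e, P is followed by e with FIRST {e}. Thus FOLLOW(P) = {$, a, e}.
FOLLOW(S): in U::=P S e U, S is followed by e U with FIRST {e}. Thus FOLLOW(S) = {e}.
FOLLOW(U): in U::=P S e U, the suffix after U is empty (adds nothing new); in P'::=a U a a, U is followed by a a with FIRST {a}. Thus FOLLOW(U) = {a}.
FOLLOW(P'): in P::=P' a, P' is followed by a with FIRST {a}. Thus FOLLOW(P') = {a}.

{$, a, e}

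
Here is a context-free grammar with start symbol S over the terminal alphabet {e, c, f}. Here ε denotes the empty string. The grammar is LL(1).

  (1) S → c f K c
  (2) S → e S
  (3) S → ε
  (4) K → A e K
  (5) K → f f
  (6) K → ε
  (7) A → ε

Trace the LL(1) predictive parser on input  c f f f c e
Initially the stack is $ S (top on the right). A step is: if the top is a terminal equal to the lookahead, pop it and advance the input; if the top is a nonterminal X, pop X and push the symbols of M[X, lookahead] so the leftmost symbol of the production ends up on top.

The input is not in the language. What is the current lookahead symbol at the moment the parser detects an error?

e

step 1: stack=$ S  input=c f f f c e $  — expand S → c f K c
step 2: stack=$ c K f c  input=c f f f c e $  — match c
step 3: stack=$ c K f  input=f f f c e $  — match f
step 4: stack=$ c K  input=f f c e $  — expand K → f f
step 5: stack=$ c f f  input=f f c e $  — match f
step 6: stack=$ c f  input=f c e $  — match f
step 7: stack=$ c  input=c e $  — match c
step 8: stack=$  input=e $  — error: stack empty but input remains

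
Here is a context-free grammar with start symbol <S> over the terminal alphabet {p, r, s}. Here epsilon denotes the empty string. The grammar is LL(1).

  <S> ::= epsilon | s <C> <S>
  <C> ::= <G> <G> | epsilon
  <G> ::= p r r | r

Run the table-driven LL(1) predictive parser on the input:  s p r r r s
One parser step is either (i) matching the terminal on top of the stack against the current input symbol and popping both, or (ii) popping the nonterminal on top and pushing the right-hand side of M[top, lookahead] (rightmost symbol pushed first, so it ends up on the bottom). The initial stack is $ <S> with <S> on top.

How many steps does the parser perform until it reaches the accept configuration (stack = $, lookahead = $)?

13

      Stack            Input          Action
   1  $ <S>            s p r r r s $  expand <S> ::= s <C> <S>
   2  $ <S> <C> s      s p r r r s $  match s
   3  $ <S> <C>        p r r r s $    expand <C> ::= <G> <G>
   4  $ <S> <G> <G>    p r r r s $    expand <G> ::= p r r
   5  $ <S> <G> r r p  p r r r s $    match p
   6  $ <S> <G> r r    r r r s $      match r
   7  $ <S> <G> r      r r s $        match r
   8  $ <S> <G>        r s $          expand <G> ::= r
   9  $ <S> r          r s $          match r
  10  $ <S>            s $            expand <S> ::= s <C> <S>
  11  $ <S> <C> s      s $            match s
  12  $ <S> <C>        $              expand <C> ::= epsilon
  13  $ <S>            $              expand <S> ::= epsilon
Accept reached after 13 steps.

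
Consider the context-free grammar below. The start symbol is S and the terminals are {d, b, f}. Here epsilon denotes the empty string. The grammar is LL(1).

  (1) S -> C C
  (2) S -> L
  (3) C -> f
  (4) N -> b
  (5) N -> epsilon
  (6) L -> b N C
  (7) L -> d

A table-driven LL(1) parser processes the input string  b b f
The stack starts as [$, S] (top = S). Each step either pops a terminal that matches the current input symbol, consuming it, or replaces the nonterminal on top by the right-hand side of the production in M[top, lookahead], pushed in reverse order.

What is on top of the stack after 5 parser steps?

C

step 1: stack=$ S  input=b b f $  — expand S -> L
step 2: stack=$ L  input=b b f $  — expand L -> b N C
step 3: stack=$ C N b  input=b b f $  — match b
step 4: stack=$ C N  input=b f $  — expand N -> b
step 5: stack=$ C b  input=b f $  — match b
Stack after step 5: $ C (top = C).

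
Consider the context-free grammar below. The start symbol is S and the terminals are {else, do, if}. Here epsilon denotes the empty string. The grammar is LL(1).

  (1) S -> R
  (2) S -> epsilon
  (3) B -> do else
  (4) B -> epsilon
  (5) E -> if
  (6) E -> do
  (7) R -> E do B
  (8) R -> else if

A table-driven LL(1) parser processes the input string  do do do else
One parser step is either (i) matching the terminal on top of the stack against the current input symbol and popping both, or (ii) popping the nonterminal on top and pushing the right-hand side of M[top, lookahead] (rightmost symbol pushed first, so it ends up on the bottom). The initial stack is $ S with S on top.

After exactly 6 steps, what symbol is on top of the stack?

     Stack      Input            Action
  1  $ S        do do do else $  expand S -> R
  2  $ R        do do do else $  expand R -> E do B
  3  $ B do E   do do do else $  expand E -> do
  4  $ B do do  do do do else $  match do
  5  $ B do     do do else $     match do
  6  $ B        do else $        expand B -> do else
Stack after step 6: $ else do (top = do).

do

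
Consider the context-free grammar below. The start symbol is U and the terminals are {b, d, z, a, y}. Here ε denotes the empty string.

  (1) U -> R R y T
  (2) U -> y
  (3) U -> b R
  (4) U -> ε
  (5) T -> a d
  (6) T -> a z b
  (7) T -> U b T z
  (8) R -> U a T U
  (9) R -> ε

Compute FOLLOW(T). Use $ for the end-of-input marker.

{$, a, b, y, z}

FIRST(U): from U->R R y T we get {a, b, y}; from U->y we get {y}; from U->b R we get {b}; from U->ε we get {ε}. So FIRST(U) = {ε, a, b, y}.
FIRST(T): from T->a d we get {a}; from T->a z b we get {a}; from T->U b T z we get {a, b, y}. So FIRST(T) = {a, b, y}.
FIRST(R): from R->U a T U we get {a, b, y}; from R->ε we get {ε}. So FIRST(R) = {ε, a, b, y}.
FOLLOW(U) includes $ since U is the start symbol.
FOLLOW(U): in T->U b T z, U is followed by b T z with FIRST {b}; in R->U a T U (occurrence 1), U is followed by a T U with FIRST {a}; in R->U a T U (occurrence 2), the suffix after U is empty, so FOLLOW(U) ⊇ FOLLOW(R) = {$, a, b, y}. Thus FOLLOW(U) = {$, a, b, y}.
FOLLOW(R): in U->R R y T (occurrence 1), R is followed by R y T with FIRST {a, b, y}; in U->R R y T (occurrence 2), R is followed by y T with FIRST {y}; in U->b R, the suffix after R is empty, so FOLLOW(R) ⊇ FOLLOW(U) = {$, a, b, y}. Thus FOLLOW(R) = {$, a, b, y}.
FOLLOW(T): in U->R R y T, the suffix after T is empty, so FOLLOW(T) ⊇ FOLLOW(U) = {$, a, b, y}; in T->U b T z, T is followed by z with FIRST {z}; in R->U a T U, T is followed by U with FIRST {ε, a, b, y}; in R->U a T U, the suffix after T is nullable, so FOLLOW(T) ⊇ FOLLOW(R) = {$, a, b, y}. Thus FOLLOW(T) = {$, a, b, y, z}.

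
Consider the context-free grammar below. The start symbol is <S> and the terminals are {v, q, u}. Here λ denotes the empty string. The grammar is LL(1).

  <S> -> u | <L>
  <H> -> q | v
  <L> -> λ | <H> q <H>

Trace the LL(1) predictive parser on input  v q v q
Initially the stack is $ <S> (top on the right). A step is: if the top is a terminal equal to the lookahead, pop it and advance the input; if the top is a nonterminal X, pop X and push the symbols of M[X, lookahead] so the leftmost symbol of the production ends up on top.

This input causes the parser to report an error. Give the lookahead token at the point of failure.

step 1: stack=$ <S>  input=v q v q $  — expand <S> -> <L>
step 2: stack=$ <L>  input=v q v q $  — expand <L> -> <H> q <H>
step 3: stack=$ <H> q <H>  input=v q v q $  — expand <H> -> v
step 4: stack=$ <H> q v  input=v q v q $  — match v
step 5: stack=$ <H> q  input=q v q $  — match q
step 6: stack=$ <H>  input=v q $  — expand <H> -> v
step 7: stack=$ v  input=v q $  — match v
step 8: stack=$  input=q $  — error: stack empty but input remains

q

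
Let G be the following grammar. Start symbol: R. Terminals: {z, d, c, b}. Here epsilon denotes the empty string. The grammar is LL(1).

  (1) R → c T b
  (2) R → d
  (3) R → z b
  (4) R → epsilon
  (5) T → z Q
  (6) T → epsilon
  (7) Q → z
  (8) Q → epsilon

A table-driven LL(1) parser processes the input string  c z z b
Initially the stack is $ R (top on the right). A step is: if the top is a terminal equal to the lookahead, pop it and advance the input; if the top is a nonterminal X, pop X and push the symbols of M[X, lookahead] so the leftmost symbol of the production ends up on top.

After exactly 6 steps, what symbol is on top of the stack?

     Stack    Input      Action
  1  $ R      c z z b $  expand R → c T b
  2  $ b T c  c z z b $  match c
  3  $ b T    z z b $    expand T → z Q
  4  $ b Q z  z z b $    match z
  5  $ b Q    z b $      expand Q → z
  6  $ b z    z b $      match z
Stack after step 6: $ b (top = b).

b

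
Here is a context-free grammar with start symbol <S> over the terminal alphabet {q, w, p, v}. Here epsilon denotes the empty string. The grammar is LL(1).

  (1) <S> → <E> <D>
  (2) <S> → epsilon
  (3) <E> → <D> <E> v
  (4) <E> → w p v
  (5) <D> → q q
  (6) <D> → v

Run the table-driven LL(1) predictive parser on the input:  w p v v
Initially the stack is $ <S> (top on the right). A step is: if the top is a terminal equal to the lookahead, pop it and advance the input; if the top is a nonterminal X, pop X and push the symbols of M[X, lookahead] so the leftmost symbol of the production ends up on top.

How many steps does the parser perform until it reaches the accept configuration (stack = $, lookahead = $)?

7

     Stack        Input      Action
  1  $ <S>        w p v v $  expand <S> → <E> <D>
  2  $ <D> <E>    w p v v $  expand <E> → w p v
  3  $ <D> v p w  w p v v $  match w
  4  $ <D> v p    p v v $    match p
  5  $ <D> v      v v $      match v
  6  $ <D>        v $        expand <D> → v
  7  $ v          v $        match v
Accept reached after 7 steps.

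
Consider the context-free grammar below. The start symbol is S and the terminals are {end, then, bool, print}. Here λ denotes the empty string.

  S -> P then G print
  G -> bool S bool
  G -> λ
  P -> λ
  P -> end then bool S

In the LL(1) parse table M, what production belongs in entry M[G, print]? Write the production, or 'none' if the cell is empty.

G -> λ

FIRST(G) = {λ, bool}
FIRST(P) = {λ, end}
FIRST(S) = {end, then}  (via P then G print)
FOLLOW(S) includes $ since S is the start symbol.
FOLLOW(G): in S->P then G print, G is followed by print with FIRST {print}. Thus FOLLOW(G) = {print}.
For G -> bool S bool: FIRST(bool S bool) = {bool}, so it goes in M[G, t] for t ∈ {bool}.
For G -> λ: FIRST(λ) = {λ}, so it goes in M[G, t] for t ∈ {}; since λ ∈ FIRST, also for every t ∈ FOLLOW(G) = {print}.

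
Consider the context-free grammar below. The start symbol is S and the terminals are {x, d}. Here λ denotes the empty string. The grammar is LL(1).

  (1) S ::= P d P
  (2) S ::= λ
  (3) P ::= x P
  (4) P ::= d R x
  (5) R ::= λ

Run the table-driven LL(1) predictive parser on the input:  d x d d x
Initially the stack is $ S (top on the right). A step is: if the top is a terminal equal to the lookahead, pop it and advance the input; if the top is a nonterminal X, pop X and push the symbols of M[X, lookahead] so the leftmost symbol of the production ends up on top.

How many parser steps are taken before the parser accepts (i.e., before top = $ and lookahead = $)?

step 1: stack=$ S  input=d x d d x $  — expand S ::= P d P
step 2: stack=$ P d P  input=d x d d x $  — expand P ::= d R x
step 3: stack=$ P d x R d  input=d x d d x $  — match d
step 4: stack=$ P d x R  input=x d d x $  — expand R ::= λ
step 5: stack=$ P d x  input=x d d x $  — match x
step 6: stack=$ P d  input=d d x $  — match d
step 7: stack=$ P  input=d x $  — expand P ::= d R x
step 8: stack=$ x R d  input=d x $  — match d
step 9: stack=$ x R  input=x $  — expand R ::= λ
step 10: stack=$ x  input=x $  — match x
Accept reached after 10 steps.

10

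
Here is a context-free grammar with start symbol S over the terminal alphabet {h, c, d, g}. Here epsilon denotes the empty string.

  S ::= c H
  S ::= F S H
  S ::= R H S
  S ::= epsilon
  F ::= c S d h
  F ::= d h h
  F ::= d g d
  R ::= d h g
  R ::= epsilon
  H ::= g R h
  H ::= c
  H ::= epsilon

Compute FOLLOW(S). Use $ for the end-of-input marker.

FIRST(F): from F::=c S d h we get {c}; from F::=d h h we get {d}; from F::=d g d we get {d}. So FIRST(F) = {c, d}.
FIRST(R): from R::=d h g we get {d}; from R::=epsilon we get {epsilon}. So FIRST(R) = {epsilon, d}.
FIRST(H): from H::=g R h we get {g}; from H::=c we get {c}; from H::=epsilon we get {epsilon}. So FIRST(H) = {epsilon, c, g}.
FIRST(S): from S::=c H we get {c}; from S::=F S H we get {c, d}; from S::=R H S we get {epsilon, c, d, g}; from S::=epsilon we get {epsilon}. So FIRST(S) = {epsilon, c, d, g}.
FOLLOW(S) includes $ since S is the start symbol.
FOLLOW(S): in S::=F S H, S is followed by H with FIRST {epsilon, c, g}; in S::=F S H, the suffix after S is nullable (adds nothing new); in S::=R H S, the suffix after S is empty (adds nothing new); in F::=c S d h, S is followed by d h with FIRST {d}. Thus FOLLOW(S) = {$, c, d, g}.
FOLLOW(F): in S::=F S H, F is followed by S H with FIRST {epsilon, c, d, g}; in S::=F S H, the suffix after F is nullable, so FOLLOW(F) ⊇ FOLLOW(S) = {$, c, d, g}. Thus FOLLOW(F) = {$, c, d, g}.
FOLLOW(R): in S::=R H S, R is followed by H S with FIRST {epsilon, c, d, g}; in S::=R H S, the suffix after R is nullable, so FOLLOW(R) ⊇ FOLLOW(S) = {$, c, d, g}; in H::=g R h, R is followed by h with FIRST {h}. Thus FOLLOW(R) = {$, c, d, g, h}.
FOLLOW(H): in S::=c H, the suffix after H is empty, so FOLLOW(H) ⊇ FOLLOW(S) = {$, c, d, g}; in S::=F S H, the suffix after H is empty, so FOLLOW(H) ⊇ FOLLOW(S) = {$, c, d, g}; in S::=R H S, H is followed by S with FIRST {epsilon, c, d, g}; in S::=R H S, the suffix after H is nullable, so FOLLOW(H) ⊇ FOLLOW(S) = {$, c, d, g}. Thus FOLLOW(H) = {$, c, d, g}.

{$, c, d, g}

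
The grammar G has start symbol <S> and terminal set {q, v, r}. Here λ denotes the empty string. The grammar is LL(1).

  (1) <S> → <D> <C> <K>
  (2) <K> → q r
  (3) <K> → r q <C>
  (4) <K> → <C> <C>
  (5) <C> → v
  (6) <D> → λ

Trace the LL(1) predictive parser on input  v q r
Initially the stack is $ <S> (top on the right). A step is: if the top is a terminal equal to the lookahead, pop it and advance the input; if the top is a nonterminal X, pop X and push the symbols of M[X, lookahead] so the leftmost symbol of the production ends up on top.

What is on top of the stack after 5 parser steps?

step 1: stack=$ <S>  input=v q r $  — expand <S> → <D> <C> <K>
step 2: stack=$ <K> <C> <D>  input=v q r $  — expand <D> → λ
step 3: stack=$ <K> <C>  input=v q r $  — expand <C> → v
step 4: stack=$ <K> v  input=v q r $  — match v
step 5: stack=$ <K>  input=q r $  — expand <K> → q r
Stack after step 5: $ r q (top = q).

q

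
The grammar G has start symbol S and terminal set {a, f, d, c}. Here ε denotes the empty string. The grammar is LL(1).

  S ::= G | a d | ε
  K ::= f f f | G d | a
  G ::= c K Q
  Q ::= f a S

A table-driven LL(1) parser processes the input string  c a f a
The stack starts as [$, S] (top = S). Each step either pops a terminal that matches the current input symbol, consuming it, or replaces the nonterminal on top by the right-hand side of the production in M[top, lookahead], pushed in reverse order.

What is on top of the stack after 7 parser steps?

a

     Stack    Input      Action
  1  $ S      c a f a $  expand S ::= G
  2  $ G      c a f a $  expand G ::= c K Q
  3  $ Q K c  c a f a $  match c
  4  $ Q K    a f a $    expand K ::= a
  5  $ Q a    a f a $    match a
  6  $ Q      f a $      expand Q ::= f a S
  7  $ S a f  f a $      match f
Stack after step 7: $ S a (top = a).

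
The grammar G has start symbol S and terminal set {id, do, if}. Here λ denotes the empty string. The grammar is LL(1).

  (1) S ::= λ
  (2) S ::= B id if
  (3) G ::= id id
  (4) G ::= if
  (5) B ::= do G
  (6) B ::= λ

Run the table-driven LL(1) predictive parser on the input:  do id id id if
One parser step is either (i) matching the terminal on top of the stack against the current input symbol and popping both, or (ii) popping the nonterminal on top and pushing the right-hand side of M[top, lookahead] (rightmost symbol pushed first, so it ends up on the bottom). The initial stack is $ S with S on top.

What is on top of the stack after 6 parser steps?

     Stack          Input             Action
  1  $ S            do id id id if $  expand S ::= B id if
  2  $ if id B      do id id id if $  expand B ::= do G
  3  $ if id G do   do id id id if $  match do
  4  $ if id G      id id id if $     expand G ::= id id
  5  $ if id id id  id id id if $     match id
  6  $ if id id     id id if $        match id
Stack after step 6: $ if id (top = id).

id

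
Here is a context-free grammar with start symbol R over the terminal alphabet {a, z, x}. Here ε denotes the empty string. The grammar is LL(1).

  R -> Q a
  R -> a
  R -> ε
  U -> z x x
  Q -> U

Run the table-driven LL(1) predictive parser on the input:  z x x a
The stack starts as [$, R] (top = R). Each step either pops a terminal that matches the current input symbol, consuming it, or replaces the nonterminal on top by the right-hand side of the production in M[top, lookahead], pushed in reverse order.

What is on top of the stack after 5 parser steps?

step 1: stack=$ R  input=z x x a $  — expand R -> Q a
step 2: stack=$ a Q  input=z x x a $  — expand Q -> U
step 3: stack=$ a U  input=z x x a $  — expand U -> z x x
step 4: stack=$ a x x z  input=z x x a $  — match z
step 5: stack=$ a x x  input=x x a $  — match x
Stack after step 5: $ a x (top = x).

x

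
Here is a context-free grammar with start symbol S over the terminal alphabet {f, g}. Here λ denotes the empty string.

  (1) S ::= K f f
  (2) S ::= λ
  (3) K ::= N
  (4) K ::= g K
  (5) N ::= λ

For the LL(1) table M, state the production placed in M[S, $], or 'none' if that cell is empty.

S ::= λ

FIRST(N) = {λ}
FIRST(K) = {λ, g}  (via N)
FIRST(S) = {λ, f, g}  (via K f f)
FOLLOW(S) includes $ since S is the start symbol.
FOLLOW(S): S appears on no right-hand side. Thus FOLLOW(S) = {$}.
For S ::= K f f: FIRST(K f f) = {f, g}, so it goes in M[S, t] for t ∈ {f, g}.
For S ::= λ: FIRST(λ) = {λ}, so it goes in M[S, t] for t ∈ {}; since λ ∈ FIRST, also for every t ∈ FOLLOW(S) = {$}.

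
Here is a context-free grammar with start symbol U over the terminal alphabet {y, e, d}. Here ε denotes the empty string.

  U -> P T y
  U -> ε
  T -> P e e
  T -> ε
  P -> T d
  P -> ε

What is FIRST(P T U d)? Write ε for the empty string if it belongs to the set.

{d, e, y}

FIRST(U) = {ε, d, e, y}  (via P T y)
FIRST(T) = {ε, d, e}  (via P e e)
FIRST(P) = {ε, d, e}  (via T d)
FIRST(P T U d): take FIRST of each symbol in turn, carrying on past any symbol whose FIRST contains ε; result {d, e, y}.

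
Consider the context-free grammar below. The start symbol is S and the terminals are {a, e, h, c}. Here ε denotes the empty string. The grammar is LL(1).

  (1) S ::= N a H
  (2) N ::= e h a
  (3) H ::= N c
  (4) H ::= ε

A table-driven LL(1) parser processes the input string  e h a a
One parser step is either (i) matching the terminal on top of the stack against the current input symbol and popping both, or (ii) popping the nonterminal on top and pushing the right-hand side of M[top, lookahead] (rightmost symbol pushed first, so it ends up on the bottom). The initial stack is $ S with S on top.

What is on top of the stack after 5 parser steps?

a

     Stack        Input      Action
  1  $ S          e h a a $  expand S ::= N a H
  2  $ H a N      e h a a $  expand N ::= e h a
  3  $ H a a h e  e h a a $  match e
  4  $ H a a h    h a a $    match h
  5  $ H a a      a a $      match a
Stack after step 5: $ H a (top = a).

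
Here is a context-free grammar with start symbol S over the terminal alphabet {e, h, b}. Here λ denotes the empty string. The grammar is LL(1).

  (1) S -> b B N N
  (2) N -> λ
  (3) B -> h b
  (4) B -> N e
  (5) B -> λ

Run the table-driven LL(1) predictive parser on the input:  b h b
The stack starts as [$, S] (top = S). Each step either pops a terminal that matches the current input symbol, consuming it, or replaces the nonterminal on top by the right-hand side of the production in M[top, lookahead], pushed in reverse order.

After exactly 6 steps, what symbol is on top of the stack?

N

step 1: stack=$ S  input=b h b $  — expand S -> b B N N
step 2: stack=$ N N B b  input=b h b $  — match b
step 3: stack=$ N N B  input=h b $  — expand B -> h b
step 4: stack=$ N N b h  input=h b $  — match h
step 5: stack=$ N N b  input=b $  — match b
step 6: stack=$ N N  input=$  — expand N -> λ
Stack after step 6: $ N (top = N).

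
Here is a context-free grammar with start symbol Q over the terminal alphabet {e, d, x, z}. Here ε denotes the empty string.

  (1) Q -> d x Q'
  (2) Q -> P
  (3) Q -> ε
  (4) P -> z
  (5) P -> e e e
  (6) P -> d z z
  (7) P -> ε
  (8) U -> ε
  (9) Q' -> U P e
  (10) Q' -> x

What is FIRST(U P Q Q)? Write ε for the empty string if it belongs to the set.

FIRST(P) = {ε, d, e, z}
FIRST(U) = {ε}
FIRST(Q) = {ε, d, e, z}  (via P)
FIRST(Q') = {d, e, x, z}  (via U P e)
FIRST(U P Q Q): take FIRST of each symbol in turn, carrying on past any symbol whose FIRST contains ε; result {ε, d, e, z}.

{ε, d, e, z}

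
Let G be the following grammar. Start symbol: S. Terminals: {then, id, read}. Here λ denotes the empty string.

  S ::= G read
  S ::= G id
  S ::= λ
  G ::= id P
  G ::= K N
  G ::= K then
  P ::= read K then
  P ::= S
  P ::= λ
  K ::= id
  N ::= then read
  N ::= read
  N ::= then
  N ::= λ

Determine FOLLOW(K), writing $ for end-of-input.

{id, read, then}

FIRST(K) = {id}
FIRST(N) = {λ, read, then}
FIRST(G) = {id}  (via K N, K then)
FIRST(S) = {λ, id}  (via G read, G id)
FIRST(P) = {λ, id, read}  (via S)
FOLLOW(S) includes $ since S is the start symbol.
FOLLOW(G): in S::=G read, G is followed by read with FIRST {read}; in S::=G id, G is followed by id with FIRST {id}. Thus FOLLOW(G) = {id, read}.
FOLLOW(P): in G::=id P, the suffix after P is empty, so FOLLOW(P) ⊇ FOLLOW(G) = {id, read}. Thus FOLLOW(P) = {id, read}.
FOLLOW(S): in P::=S, the suffix after S is empty, so FOLLOW(S) ⊇ FOLLOW(P) = {id, read}. Thus FOLLOW(S) = {$, id, read}.
FOLLOW(K): in G::=K N, K is followed by N with FIRST {λ, read, then}; in G::=K N, the suffix after K is nullable, so FOLLOW(K) ⊇ FOLLOW(G) = {id, read}; in G::=K then, K is followed by then with FIRST {then}; in P::=read K then, K is followed by then with FIRST {then}. Thus FOLLOW(K) = {id, read, then}.
FOLLOW(N): in G::=K N, the suffix after N is empty, so FOLLOW(N) ⊇ FOLLOW(G) = {id, read}. Thus FOLLOW(N) = {id, read}.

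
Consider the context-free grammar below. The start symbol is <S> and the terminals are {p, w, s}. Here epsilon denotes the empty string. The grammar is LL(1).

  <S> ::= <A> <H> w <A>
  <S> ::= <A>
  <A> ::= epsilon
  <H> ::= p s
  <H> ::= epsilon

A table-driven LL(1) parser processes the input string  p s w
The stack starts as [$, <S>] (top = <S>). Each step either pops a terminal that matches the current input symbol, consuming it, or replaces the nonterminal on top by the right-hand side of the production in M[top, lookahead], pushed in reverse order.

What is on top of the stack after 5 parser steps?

     Stack            Input    Action
  1  $ <S>            p s w $  expand <S> ::= <A> <H> w <A>
  2  $ <A> w <H> <A>  p s w $  expand <A> ::= epsilon
  3  $ <A> w <H>      p s w $  expand <H> ::= p s
  4  $ <A> w s p      p s w $  match p
  5  $ <A> w s        s w $    match s
Stack after step 5: $ <A> w (top = w).

w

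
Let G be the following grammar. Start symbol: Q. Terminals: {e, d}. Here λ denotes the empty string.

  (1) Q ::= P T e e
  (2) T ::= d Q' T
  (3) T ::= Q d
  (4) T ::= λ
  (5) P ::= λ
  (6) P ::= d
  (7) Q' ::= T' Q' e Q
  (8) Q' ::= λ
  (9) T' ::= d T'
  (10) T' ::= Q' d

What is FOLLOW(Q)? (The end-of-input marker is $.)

FIRST(P) = {λ, d}
FIRST(Q) = {d, e}  (via P T e e)
FIRST(T) = {λ, d, e}  (via Q d)
FIRST(Q') = {λ, d}  (via T' Q' e Q)
FIRST(T') = {d}  (via Q' d)
FOLLOW(Q) includes $ since Q is the start symbol.
FOLLOW(T): in Q::=P T e e, T is followed by e e with FIRST {e}; in T::=d Q' T, the suffix after T is empty (adds nothing new). Thus FOLLOW(T) = {e}.
FOLLOW(P): in Q::=P T e e, P is followed by T e e with FIRST {d, e}. Thus FOLLOW(P) = {d, e}.
FOLLOW(Q'): in T::=d Q' T, Q' is followed by T with FIRST {λ, d, e}; in T::=d Q' T, the suffix after Q' is nullable, so FOLLOW(Q') ⊇ FOLLOW(T) = {e}; in Q'::=T' Q' e Q, Q' is followed by e Q with FIRST {e}; in T'::=Q' d, Q' is followed by d with FIRST {d}. Thus FOLLOW(Q') = {d, e}.
FOLLOW(Q): in T::=Q d, Q is followed by d with FIRST {d}; in Q'::=T' Q' e Q, the suffix after Q is empty, so FOLLOW(Q) ⊇ FOLLOW(Q') = {d, e}. Thus FOLLOW(Q) = {$, d, e}.
FOLLOW(T'): in Q'::=T' Q' e Q, T' is followed by Q' e Q with FIRST {d, e}; in T'::=d T', the suffix after T' is empty (adds nothing new). Thus FOLLOW(T') = {d, e}.

{$, d, e}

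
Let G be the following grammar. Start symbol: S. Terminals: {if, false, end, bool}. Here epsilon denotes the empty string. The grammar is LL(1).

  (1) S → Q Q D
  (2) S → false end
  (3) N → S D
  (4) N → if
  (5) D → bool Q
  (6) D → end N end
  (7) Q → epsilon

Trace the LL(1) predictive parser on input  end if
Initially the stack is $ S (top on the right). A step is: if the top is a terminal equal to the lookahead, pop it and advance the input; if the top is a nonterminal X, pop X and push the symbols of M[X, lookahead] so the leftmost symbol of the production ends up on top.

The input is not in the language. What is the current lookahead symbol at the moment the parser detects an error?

$

     Stack        Input     Action
  1  $ S          end if $  expand S → Q Q D
  2  $ D Q Q      end if $  expand Q → epsilon
  3  $ D Q        end if $  expand Q → epsilon
  4  $ D          end if $  expand D → end N end
  5  $ end N end  end if $  match end
  6  $ end N      if $      expand N → if
  7  $ end if     if $      match if
  8  $ end        $         error: top is terminal end but lookahead is $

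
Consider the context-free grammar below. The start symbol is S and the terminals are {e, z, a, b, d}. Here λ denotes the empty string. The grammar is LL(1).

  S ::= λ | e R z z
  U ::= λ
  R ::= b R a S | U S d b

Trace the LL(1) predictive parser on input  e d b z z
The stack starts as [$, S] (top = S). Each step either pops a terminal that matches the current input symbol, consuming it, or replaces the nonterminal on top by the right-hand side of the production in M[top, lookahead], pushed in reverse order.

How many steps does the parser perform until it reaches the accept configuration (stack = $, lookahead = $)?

9

     Stack          Input        Action
  1  $ S            e d b z z $  expand S ::= e R z z
  2  $ z z R e      e d b z z $  match e
  3  $ z z R        d b z z $    expand R ::= U S d b
  4  $ z z b d S U  d b z z $    expand U ::= λ
  5  $ z z b d S    d b z z $    expand S ::= λ
  6  $ z z b d      d b z z $    match d
  7  $ z z b        b z z $      match b
  8  $ z z          z z $        match z
  9  $ z            z $          match z
Accept reached after 9 steps.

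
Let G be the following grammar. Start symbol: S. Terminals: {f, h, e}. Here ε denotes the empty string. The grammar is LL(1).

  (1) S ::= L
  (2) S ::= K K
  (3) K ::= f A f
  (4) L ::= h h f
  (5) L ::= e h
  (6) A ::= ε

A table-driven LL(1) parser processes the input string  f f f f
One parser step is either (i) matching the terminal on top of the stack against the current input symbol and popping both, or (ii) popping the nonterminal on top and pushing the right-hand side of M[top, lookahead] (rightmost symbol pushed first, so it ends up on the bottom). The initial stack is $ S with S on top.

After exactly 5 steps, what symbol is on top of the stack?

step 1: stack=$ S  input=f f f f $  — expand S ::= K K
step 2: stack=$ K K  input=f f f f $  — expand K ::= f A f
step 3: stack=$ K f A f  input=f f f f $  — match f
step 4: stack=$ K f A  input=f f f $  — expand A ::= ε
step 5: stack=$ K f  input=f f f $  — match f
Stack after step 5: $ K (top = K).

K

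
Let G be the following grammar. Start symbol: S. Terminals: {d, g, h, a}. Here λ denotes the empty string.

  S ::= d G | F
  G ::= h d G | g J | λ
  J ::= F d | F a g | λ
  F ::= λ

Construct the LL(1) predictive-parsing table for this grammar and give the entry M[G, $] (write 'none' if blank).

G ::= λ

FIRST(G) = {λ, g, h}
FIRST(F) = {λ}
FIRST(S) = {λ, d}  (via F)
FIRST(J) = {λ, a, d}  (via F d, F a g)
FOLLOW(S) includes $ since S is the start symbol.
FOLLOW(S): S appears on no right-hand side. Thus FOLLOW(S) = {$}.
FOLLOW(G): in S::=d G, the suffix after G is empty, so FOLLOW(G) ⊇ FOLLOW(S) = {$}; in G::=h d G, the suffix after G is empty (adds nothing new). Thus FOLLOW(G) = {$}.
For G ::= h d G: FIRST(h d G) = {h}, so it goes in M[G, t] for t ∈ {h}.
For G ::= g J: FIRST(g J) = {g}, so it goes in M[G, t] for t ∈ {g}.
For G ::= λ: FIRST(λ) = {λ}, so it goes in M[G, t] for t ∈ {}; since λ ∈ FIRST, also for every t ∈ FOLLOW(G) = {$}.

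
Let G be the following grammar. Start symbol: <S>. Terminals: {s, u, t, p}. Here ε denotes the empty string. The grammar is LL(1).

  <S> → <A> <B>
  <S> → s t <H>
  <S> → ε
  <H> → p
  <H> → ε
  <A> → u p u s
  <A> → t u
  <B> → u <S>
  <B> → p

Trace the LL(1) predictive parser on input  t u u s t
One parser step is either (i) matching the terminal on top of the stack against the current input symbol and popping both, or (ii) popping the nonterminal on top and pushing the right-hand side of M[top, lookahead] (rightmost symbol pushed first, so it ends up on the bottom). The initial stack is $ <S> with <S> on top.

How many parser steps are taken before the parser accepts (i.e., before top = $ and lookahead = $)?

10

      Stack      Input        Action
   1  $ <S>      t u u s t $  expand <S> → <A> <B>
   2  $ <B> <A>  t u u s t $  expand <A> → t u
   3  $ <B> u t  t u u s t $  match t
   4  $ <B> u    u u s t $    match u
   5  $ <B>      u s t $      expand <B> → u <S>
   6  $ <S> u    u s t $      match u
   7  $ <S>      s t $        expand <S> → s t <H>
   8  $ <H> t s  s t $        match s
   9  $ <H> t    t $          match t
  10  $ <H>      $            expand <H> → ε
Accept reached after 10 steps.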